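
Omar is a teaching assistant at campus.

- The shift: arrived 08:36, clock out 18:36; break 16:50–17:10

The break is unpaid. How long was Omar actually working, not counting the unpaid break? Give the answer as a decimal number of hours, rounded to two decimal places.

9.67 hours

The shift: 08:36–18:36 = 10 h 0 min; less 20 min break → 9 h 40 min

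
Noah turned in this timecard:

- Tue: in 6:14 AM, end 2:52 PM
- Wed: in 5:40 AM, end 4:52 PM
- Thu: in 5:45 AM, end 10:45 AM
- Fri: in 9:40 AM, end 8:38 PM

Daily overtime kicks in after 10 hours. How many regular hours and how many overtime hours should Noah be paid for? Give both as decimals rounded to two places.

Regular 33.63 hours, overtime 2.17 hours

Tue: 6:14 AM–2:52 PM = 8 h 38 min
Wed: 5:40 AM–4:52 PM = 11 h 12 min
Thu: 5:45 AM–10:45 AM = 5 h 0 min
Fri: 9:40 AM–8:38 PM = 10 h 58 min
Tue reg 8 h 38 min / OT 0 h 0 min; Wed reg 10 h 0 min / OT 1 h 12 min; Thu reg 5 h 0 min / OT 0 h 0 min; Fri reg 10 h 0 min / OT 0 h 58 min.
Totals: regular 33 h 38 min, overtime 2 h 10 min.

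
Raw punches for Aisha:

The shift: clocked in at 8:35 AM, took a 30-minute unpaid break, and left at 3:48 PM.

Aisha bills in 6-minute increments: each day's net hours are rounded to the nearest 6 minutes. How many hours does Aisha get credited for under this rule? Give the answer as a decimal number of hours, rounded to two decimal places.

The shift: 8:35 AM–3:48 PM = 7 h 13 min − 30 min = 6 h 43 min → rounds to 6 h 42 min

6.70 hours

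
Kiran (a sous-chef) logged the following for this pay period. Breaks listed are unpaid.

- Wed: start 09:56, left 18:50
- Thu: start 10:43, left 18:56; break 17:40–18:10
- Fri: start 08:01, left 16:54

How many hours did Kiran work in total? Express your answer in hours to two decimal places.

Wed: 09:56–18:50 = 8 h 54 min
Thu: 10:43–18:56 = 8 h 13 min; less 30 min break → 7 h 43 min
Fri: 08:01–16:54 = 8 h 53 min
Total: 8 h 54 min + 7 h 43 min + 8 h 53 min = 25 h 30 min.

25.50 hours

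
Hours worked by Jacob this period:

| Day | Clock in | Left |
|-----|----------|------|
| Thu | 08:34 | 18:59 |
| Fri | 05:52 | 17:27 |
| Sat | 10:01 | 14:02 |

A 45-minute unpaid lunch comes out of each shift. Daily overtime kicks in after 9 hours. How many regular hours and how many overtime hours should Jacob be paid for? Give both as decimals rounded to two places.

Regular 21.27 hours, overtime 2.50 hours

Thu: 08:34–18:59 = 10 h 25 min; less 45 min break → 9 h 40 min
Fri: 05:52–17:27 = 11 h 35 min; less 45 min break → 10 h 50 min
Sat: 10:01–14:02 = 4 h 1 min; less 45 min break → 3 h 16 min
Thu reg 9 h 0 min / OT 0 h 40 min; Fri reg 9 h 0 min / OT 1 h 50 min; Sat reg 3 h 16 min / OT 0 h 0 min.
Totals: regular 21 h 16 min, overtime 2 h 30 min.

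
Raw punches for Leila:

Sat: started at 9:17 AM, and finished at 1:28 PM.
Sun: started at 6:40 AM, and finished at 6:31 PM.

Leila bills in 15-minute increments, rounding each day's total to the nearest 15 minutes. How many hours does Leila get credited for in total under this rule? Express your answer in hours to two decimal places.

16.00 hours

Sat: 9:17 AM–1:28 PM = 4 h 11 min → rounds to 4 h 15 min
Sun: 6:40 AM–6:31 PM = 11 h 51 min → rounds to 11 h 45 min
Total credited: 16 h 0 min.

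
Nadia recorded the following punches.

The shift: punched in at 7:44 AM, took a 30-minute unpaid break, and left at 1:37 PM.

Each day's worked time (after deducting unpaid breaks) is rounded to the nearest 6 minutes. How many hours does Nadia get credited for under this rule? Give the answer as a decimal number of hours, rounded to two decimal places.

5.40 hours

The shift: 7:44 AM–1:37 PM = 5 h 53 min − 30 min = 5 h 23 min → rounds to 5 h 24 min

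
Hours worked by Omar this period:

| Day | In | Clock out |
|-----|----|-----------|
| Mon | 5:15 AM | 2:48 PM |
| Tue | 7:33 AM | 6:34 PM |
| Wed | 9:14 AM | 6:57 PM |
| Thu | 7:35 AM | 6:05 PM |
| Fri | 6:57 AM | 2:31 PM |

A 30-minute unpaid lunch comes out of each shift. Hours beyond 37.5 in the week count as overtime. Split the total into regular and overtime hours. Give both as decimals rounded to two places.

Regular 37.50 hours, overtime 8.35 hours

Mon: 5:15 AM–2:48 PM = 9 h 33 min; less 30 min break → 9 h 3 min
Tue: 7:33 AM–6:34 PM = 11 h 1 min; less 30 min break → 10 h 31 min
Wed: 9:14 AM–6:57 PM = 9 h 43 min; less 30 min break → 9 h 13 min
Thu: 7:35 AM–6:05 PM = 10 h 30 min; less 30 min break → 10 h 0 min
Fri: 6:57 AM–2:31 PM = 7 h 34 min; less 30 min break → 7 h 4 min
Total worked: 45 h 51 min = 45.85 h.
Threshold 37.5 h → overtime 8 h 21 min, regular 37 h 30 min.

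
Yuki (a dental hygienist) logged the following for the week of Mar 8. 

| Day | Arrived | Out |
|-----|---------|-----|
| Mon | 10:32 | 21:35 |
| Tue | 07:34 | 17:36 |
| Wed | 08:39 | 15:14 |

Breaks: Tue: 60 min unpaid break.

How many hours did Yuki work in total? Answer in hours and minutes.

26 h 40 min

Mon: 10:32–21:35 = 11 h 3 min
Tue: 07:34–17:36 = 10 h 2 min; less 60 min break → 9 h 2 min
Wed: 08:39–15:14 = 6 h 35 min
Total: 11 h 3 min + 9 h 2 min + 6 h 35 min = 26 h 40 min.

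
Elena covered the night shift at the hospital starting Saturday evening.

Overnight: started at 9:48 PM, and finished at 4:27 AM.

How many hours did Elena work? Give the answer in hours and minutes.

6 h 39 min

Overnight: 9:48 PM → midnight = 2 h 12 min; midnight → 4:27 AM = 4 h 27 min; span 6 h 39 min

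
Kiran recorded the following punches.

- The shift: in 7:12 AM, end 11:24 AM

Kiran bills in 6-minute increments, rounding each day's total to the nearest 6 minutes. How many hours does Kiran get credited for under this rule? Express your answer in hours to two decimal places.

The shift: 7:12 AM–11:24 AM = 4 h 12 min → rounds to 4 h 12 min

4.20 hours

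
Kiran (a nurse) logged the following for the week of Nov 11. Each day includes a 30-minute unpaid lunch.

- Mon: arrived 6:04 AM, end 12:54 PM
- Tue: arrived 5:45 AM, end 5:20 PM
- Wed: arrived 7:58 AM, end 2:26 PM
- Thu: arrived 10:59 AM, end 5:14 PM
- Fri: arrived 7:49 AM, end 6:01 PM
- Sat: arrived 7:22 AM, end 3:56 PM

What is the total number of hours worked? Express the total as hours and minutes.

Mon: 6:04 AM–12:54 PM = 6 h 50 min; less 30 min break → 6 h 20 min
Tue: 5:45 AM–5:20 PM = 11 h 35 min; less 30 min break → 11 h 5 min
Wed: 7:58 AM–2:26 PM = 6 h 28 min; less 30 min break → 5 h 58 min
Thu: 10:59 AM–5:14 PM = 6 h 15 min; less 30 min break → 5 h 45 min
Fri: 7:49 AM–6:01 PM = 10 h 12 min; less 30 min break → 9 h 42 min
Sat: 7:22 AM–3:56 PM = 8 h 34 min; less 30 min break → 8 h 4 min
Total: 6 h 20 min + 11 h 5 min + 5 h 58 min + 5 h 45 min + 9 h 42 min + 8 h 4 min = 46 h 54 min.

46 h 54 min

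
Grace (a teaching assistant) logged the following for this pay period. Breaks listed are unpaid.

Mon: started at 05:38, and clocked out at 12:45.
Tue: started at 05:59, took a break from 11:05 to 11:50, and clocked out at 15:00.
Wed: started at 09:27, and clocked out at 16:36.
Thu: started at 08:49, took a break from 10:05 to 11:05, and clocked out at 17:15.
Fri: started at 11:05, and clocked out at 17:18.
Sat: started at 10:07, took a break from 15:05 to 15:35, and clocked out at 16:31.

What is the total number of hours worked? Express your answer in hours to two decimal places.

42.08 hours

Mon: 05:38–12:45 = 7 h 7 min
Tue: 05:59–15:00 = 9 h 1 min; less 45 min break → 8 h 16 min
Wed: 09:27–16:36 = 7 h 9 min
Thu: 08:49–17:15 = 8 h 26 min; less 60 min break → 7 h 26 min
Fri: 11:05–17:18 = 6 h 13 min
Sat: 10:07–16:31 = 6 h 24 min; less 30 min break → 5 h 54 min
Total: 7 h 7 min + 8 h 16 min + 7 h 9 min + 7 h 26 min + 6 h 13 min + 5 h 54 min = 42 h 5 min.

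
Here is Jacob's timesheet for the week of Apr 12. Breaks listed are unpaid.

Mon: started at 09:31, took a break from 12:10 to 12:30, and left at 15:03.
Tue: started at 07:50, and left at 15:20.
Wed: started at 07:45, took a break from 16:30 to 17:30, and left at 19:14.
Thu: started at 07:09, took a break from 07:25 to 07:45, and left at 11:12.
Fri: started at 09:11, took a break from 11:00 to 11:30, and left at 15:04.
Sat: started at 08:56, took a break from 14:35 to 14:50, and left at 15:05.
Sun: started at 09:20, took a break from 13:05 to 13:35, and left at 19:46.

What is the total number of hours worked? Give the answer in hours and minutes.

48 h 7 min

Mon: 09:31–15:03 = 5 h 32 min; less 20 min break → 5 h 12 min
Tue: 07:50–15:20 = 7 h 30 min
Wed: 07:45–19:14 = 11 h 29 min; less 60 min break → 10 h 29 min
Thu: 07:09–11:12 = 4 h 3 min; less 20 min break → 3 h 43 min
Fri: 09:11–15:04 = 5 h 53 min; less 30 min break → 5 h 23 min
Sat: 08:56–15:05 = 6 h 9 min; less 15 min break → 5 h 54 min
Sun: 09:20–19:46 = 10 h 26 min; less 30 min break → 9 h 56 min
Total: 5 h 12 min + 7 h 30 min + 10 h 29 min + 3 h 43 min + 5 h 23 min + 5 h 54 min + 9 h 56 min = 48 h 7 min.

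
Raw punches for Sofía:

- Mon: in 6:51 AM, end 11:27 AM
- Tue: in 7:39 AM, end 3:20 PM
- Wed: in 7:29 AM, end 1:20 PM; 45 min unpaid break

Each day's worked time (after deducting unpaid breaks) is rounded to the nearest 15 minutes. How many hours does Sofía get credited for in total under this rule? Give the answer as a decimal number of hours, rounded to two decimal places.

Mon: 6:51 AM–11:27 AM = 4 h 36 min → rounds to 4 h 30 min
Tue: 7:39 AM–3:20 PM = 7 h 41 min → rounds to 7 h 45 min
Wed: 7:29 AM–1:20 PM = 5 h 51 min − 45 min = 5 h 6 min → rounds to 5 h 0 min
Total credited: 17 h 15 min.

17.25 hours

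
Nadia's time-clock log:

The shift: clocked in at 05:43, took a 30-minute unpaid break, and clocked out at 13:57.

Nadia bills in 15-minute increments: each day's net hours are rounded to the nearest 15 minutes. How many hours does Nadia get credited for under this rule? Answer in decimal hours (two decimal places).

7.75 hours

The shift: 05:43–13:57 = 8 h 14 min − 30 min = 7 h 44 min → rounds to 7 h 45 min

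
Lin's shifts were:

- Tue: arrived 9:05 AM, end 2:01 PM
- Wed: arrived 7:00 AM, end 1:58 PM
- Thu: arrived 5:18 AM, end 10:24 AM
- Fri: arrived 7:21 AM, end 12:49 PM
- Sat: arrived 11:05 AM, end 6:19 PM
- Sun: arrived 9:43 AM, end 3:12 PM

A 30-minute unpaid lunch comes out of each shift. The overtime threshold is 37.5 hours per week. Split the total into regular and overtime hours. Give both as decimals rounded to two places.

Regular 32.18 hours, overtime 0.00 hours

Tue: 9:05 AM–2:01 PM = 4 h 56 min; less 30 min break → 4 h 26 min
Wed: 7:00 AM–1:58 PM = 6 h 58 min; less 30 min break → 6 h 28 min
Thu: 5:18 AM–10:24 AM = 5 h 6 min; less 30 min break → 4 h 36 min
Fri: 7:21 AM–12:49 PM = 5 h 28 min; less 30 min break → 4 h 58 min
Sat: 11:05 AM–6:19 PM = 7 h 14 min; less 30 min break → 6 h 44 min
Sun: 9:43 AM–3:12 PM = 5 h 29 min; less 30 min break → 4 h 59 min
Total worked: 32 h 11 min = 32.18 h.
Threshold 37.5 h → overtime 0 h 0 min, regular 32 h 11 min.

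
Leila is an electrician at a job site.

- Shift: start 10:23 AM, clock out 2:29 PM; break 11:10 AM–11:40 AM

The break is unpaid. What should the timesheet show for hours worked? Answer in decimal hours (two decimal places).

3.60 hours

Shift: 10:23 AM–2:29 PM = 4 h 6 min; less 30 min break → 3 h 36 min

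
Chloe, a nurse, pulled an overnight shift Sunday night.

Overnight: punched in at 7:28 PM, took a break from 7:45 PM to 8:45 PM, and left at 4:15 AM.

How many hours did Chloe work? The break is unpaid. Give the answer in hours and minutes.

7 h 47 min

Overnight: 7:28 PM → midnight = 4 h 32 min; midnight → 4:15 AM = 4 h 15 min; span 8 h 47 min; less 60 min break → 7 h 47 min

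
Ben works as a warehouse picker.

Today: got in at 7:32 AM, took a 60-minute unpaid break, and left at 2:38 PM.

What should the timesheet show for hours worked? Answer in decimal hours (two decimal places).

6.10 hours

Today: 7:32 AM–2:38 PM = 7 h 6 min; less 60 min break → 6 h 6 min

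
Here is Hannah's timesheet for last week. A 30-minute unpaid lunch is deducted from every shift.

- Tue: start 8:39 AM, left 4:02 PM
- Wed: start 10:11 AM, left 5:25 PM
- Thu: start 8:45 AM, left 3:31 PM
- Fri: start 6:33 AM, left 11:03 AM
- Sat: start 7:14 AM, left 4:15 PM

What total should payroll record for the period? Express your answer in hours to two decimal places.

32.40 hours

Tue: 8:39 AM–4:02 PM = 7 h 23 min; less 30 min break → 6 h 53 min
Wed: 10:11 AM–5:25 PM = 7 h 14 min; less 30 min break → 6 h 44 min
Thu: 8:45 AM–3:31 PM = 6 h 46 min; less 30 min break → 6 h 16 min
Fri: 6:33 AM–11:03 AM = 4 h 30 min; less 30 min break → 4 h 0 min
Sat: 7:14 AM–4:15 PM = 9 h 1 min; less 30 min break → 8 h 31 min
Total: 6 h 53 min + 6 h 44 min + 6 h 16 min + 4 h 0 min + 8 h 31 min = 32 h 24 min.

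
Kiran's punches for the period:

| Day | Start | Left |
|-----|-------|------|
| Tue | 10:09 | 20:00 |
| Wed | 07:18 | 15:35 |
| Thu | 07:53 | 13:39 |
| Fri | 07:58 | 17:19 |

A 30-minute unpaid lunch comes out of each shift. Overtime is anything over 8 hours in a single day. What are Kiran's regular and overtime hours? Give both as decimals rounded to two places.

Tue: 10:09–20:00 = 9 h 51 min; less 30 min break → 9 h 21 min
Wed: 07:18–15:35 = 8 h 17 min; less 30 min break → 7 h 47 min
Thu: 07:53–13:39 = 5 h 46 min; less 30 min break → 5 h 16 min
Fri: 07:58–17:19 = 9 h 21 min; less 30 min break → 8 h 51 min
Tue reg 8 h 0 min / OT 1 h 21 min; Wed reg 7 h 47 min / OT 0 h 0 min; Thu reg 5 h 16 min / OT 0 h 0 min; Fri reg 8 h 0 min / OT 0 h 51 min.
Totals: regular 29 h 3 min, overtime 2 h 12 min.

Regular 29.05 hours, overtime 2.20 hours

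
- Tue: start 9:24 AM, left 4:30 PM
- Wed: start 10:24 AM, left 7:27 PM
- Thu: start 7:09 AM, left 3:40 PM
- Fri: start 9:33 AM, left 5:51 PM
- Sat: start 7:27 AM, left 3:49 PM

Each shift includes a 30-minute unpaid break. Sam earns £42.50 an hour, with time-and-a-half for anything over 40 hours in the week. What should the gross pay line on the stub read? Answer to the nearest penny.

£1650.42

Tue: 9:24 AM–4:30 PM = 7 h 6 min; less 30 min break → 6 h 36 min
Wed: 10:24 AM–7:27 PM = 9 h 3 min; less 30 min break → 8 h 33 min
Thu: 7:09 AM–3:40 PM = 8 h 31 min; less 30 min break → 8 h 1 min
Fri: 9:33 AM–5:51 PM = 8 h 18 min; less 30 min break → 7 h 48 min
Sat: 7:27 AM–3:49 PM = 8 h 22 min; less 30 min break → 7 h 52 min
Total worked: 38 h 50 min = 2330 min.
Regular 38 h 50 min = 2330 min at £42.50/h; overtime 0 h 0 min = 0 min at £63.75/h.
Pay = (2330 × £42.50 + 0 × £63.75) ÷ 60 = £1650.42.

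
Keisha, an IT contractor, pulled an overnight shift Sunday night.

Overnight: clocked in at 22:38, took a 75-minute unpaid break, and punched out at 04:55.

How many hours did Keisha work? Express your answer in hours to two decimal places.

5.03 hours

Overnight: 22:38 → midnight = 1 h 22 min; midnight → 04:55 = 4 h 55 min; span 6 h 17 min; less 75 min break → 5 h 2 min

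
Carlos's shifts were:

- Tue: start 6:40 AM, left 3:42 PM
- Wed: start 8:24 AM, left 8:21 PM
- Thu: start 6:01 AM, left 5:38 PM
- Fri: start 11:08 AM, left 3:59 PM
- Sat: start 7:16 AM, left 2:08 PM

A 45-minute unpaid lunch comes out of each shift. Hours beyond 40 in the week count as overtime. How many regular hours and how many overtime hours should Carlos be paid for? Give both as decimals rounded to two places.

Regular 40.00 hours, overtime 0.57 hours

Tue: 6:40 AM–3:42 PM = 9 h 2 min; less 45 min break → 8 h 17 min
Wed: 8:24 AM–8:21 PM = 11 h 57 min; less 45 min break → 11 h 12 min
Thu: 6:01 AM–5:38 PM = 11 h 37 min; less 45 min break → 10 h 52 min
Fri: 11:08 AM–3:59 PM = 4 h 51 min; less 45 min break → 4 h 6 min
Sat: 7:16 AM–2:08 PM = 6 h 52 min; less 45 min break → 6 h 7 min
Total worked: 40 h 34 min = 40.57 h.
Threshold 40 h → overtime 0 h 34 min, regular 40 h 0 min.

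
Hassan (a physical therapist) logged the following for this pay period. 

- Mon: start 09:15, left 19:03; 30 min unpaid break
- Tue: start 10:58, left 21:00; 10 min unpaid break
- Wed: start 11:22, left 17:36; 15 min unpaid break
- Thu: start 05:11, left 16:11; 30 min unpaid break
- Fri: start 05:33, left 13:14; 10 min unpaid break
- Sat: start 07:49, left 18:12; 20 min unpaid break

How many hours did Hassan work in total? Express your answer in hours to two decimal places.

53.22 hours

Mon: 09:15–19:03 = 9 h 48 min; less 30 min break → 9 h 18 min
Tue: 10:58–21:00 = 10 h 2 min; less 10 min break → 9 h 52 min
Wed: 11:22–17:36 = 6 h 14 min; less 15 min break → 5 h 59 min
Thu: 05:11–16:11 = 11 h 0 min; less 30 min break → 10 h 30 min
Fri: 05:33–13:14 = 7 h 41 min; less 10 min break → 7 h 31 min
Sat: 07:49–18:12 = 10 h 23 min; less 20 min break → 10 h 3 min
Total: 9 h 18 min + 9 h 52 min + 5 h 59 min + 10 h 30 min + 7 h 31 min + 10 h 3 min = 53 h 13 min.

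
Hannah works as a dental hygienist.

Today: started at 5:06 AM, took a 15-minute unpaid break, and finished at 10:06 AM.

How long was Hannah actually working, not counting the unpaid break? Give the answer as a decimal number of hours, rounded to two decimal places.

Today: 5:06 AM–10:06 AM = 5 h 0 min; less 15 min break → 4 h 45 min

4.75 hours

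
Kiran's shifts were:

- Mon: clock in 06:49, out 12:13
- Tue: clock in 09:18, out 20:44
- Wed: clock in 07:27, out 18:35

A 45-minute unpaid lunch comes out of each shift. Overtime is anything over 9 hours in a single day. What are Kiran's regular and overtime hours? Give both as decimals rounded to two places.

Regular 22.65 hours, overtime 3.07 hours

Mon: 06:49–12:13 = 5 h 24 min; less 45 min break → 4 h 39 min
Tue: 09:18–20:44 = 11 h 26 min; less 45 min break → 10 h 41 min
Wed: 07:27–18:35 = 11 h 8 min; less 45 min break → 10 h 23 min
Mon reg 4 h 39 min / OT 0 h 0 min; Tue reg 9 h 0 min / OT 1 h 41 min; Wed reg 9 h 0 min / OT 1 h 23 min.
Totals: regular 22 h 39 min, overtime 3 h 4 min.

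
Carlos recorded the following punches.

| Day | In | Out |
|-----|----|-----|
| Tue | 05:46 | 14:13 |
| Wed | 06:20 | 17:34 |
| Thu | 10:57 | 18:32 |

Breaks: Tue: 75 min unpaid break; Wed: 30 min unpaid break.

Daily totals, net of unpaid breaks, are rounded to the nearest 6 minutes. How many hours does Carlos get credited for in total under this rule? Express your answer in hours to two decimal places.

Tue: 05:46–14:13 = 8 h 27 min − 75 min = 7 h 12 min → rounds to 7 h 12 min
Wed: 06:20–17:34 = 11 h 14 min − 30 min = 10 h 44 min → rounds to 10 h 42 min
Thu: 10:57–18:32 = 7 h 35 min → rounds to 7 h 36 min
Total credited: 25 h 30 min.

25.50 hours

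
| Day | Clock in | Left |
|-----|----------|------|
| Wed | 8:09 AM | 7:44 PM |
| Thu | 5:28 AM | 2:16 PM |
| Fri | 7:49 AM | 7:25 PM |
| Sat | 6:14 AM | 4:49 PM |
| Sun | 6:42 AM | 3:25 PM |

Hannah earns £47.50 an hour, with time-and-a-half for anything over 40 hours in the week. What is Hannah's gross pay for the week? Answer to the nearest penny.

£2703.94

Wed: 8:09 AM–7:44 PM = 11 h 35 min
Thu: 5:28 AM–2:16 PM = 8 h 48 min
Fri: 7:49 AM–7:25 PM = 11 h 36 min
Sat: 6:14 AM–4:49 PM = 10 h 35 min
Sun: 6:42 AM–3:25 PM = 8 h 43 min
Total worked: 51 h 17 min = 3077 min.
Regular 40 h 0 min = 2400 min at £47.50/h; overtime 11 h 17 min = 677 min at £71.25/h.
Pay = (2400 × £47.50 + 677 × £71.25) ÷ 60 = £2703.94.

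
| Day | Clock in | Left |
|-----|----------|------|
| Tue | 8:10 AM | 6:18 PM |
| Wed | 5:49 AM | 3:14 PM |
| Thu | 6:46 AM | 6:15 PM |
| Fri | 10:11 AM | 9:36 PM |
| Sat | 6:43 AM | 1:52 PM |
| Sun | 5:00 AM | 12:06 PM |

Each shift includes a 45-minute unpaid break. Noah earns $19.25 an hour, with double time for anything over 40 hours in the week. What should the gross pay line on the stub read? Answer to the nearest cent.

$1239.70

Tue: 8:10 AM–6:18 PM = 10 h 8 min; less 45 min break → 9 h 23 min
Wed: 5:49 AM–3:14 PM = 9 h 25 min; less 45 min break → 8 h 40 min
Thu: 6:46 AM–6:15 PM = 11 h 29 min; less 45 min break → 10 h 44 min
Fri: 10:11 AM–9:36 PM = 11 h 25 min; less 45 min break → 10 h 40 min
Sat: 6:43 AM–1:52 PM = 7 h 9 min; less 45 min break → 6 h 24 min
Sun: 5:00 AM–12:06 PM = 7 h 6 min; less 45 min break → 6 h 21 min
Total worked: 52 h 12 min = 3132 min.
Regular 40 h 0 min = 2400 min at $19.25/h; overtime 12 h 12 min = 732 min at $38.50/h.
Pay = (2400 × $19.25 + 732 × $38.50) ÷ 60 = $1239.70.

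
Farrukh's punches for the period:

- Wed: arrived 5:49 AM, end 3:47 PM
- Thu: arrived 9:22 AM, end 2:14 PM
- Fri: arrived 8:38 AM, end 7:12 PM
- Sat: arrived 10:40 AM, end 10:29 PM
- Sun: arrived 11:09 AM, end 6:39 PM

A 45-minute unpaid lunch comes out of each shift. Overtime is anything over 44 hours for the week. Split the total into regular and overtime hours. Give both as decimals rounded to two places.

Regular 40.97 hours, overtime 0.00 hours

Wed: 5:49 AM–3:47 PM = 9 h 58 min; less 45 min break → 9 h 13 min
Thu: 9:22 AM–2:14 PM = 4 h 52 min; less 45 min break → 4 h 7 min
Fri: 8:38 AM–7:12 PM = 10 h 34 min; less 45 min break → 9 h 49 min
Sat: 10:40 AM–10:29 PM = 11 h 49 min; less 45 min break → 11 h 4 min
Sun: 11:09 AM–6:39 PM = 7 h 30 min; less 45 min break → 6 h 45 min
Total worked: 40 h 58 min = 40.97 h.
Threshold 44 h → overtime 0 h 0 min, regular 40 h 58 min.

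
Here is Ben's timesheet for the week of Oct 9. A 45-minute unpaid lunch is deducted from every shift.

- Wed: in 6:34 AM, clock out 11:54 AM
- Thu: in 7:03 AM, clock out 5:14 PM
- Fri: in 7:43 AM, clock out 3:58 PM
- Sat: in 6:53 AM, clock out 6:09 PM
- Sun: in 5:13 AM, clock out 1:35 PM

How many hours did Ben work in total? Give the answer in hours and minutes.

39 h 39 min

Wed: 6:34 AM–11:54 AM = 5 h 20 min; less 45 min break → 4 h 35 min
Thu: 7:03 AM–5:14 PM = 10 h 11 min; less 45 min break → 9 h 26 min
Fri: 7:43 AM–3:58 PM = 8 h 15 min; less 45 min break → 7 h 30 min
Sat: 6:53 AM–6:09 PM = 11 h 16 min; less 45 min break → 10 h 31 min
Sun: 5:13 AM–1:35 PM = 8 h 22 min; less 45 min break → 7 h 37 min
Total: 4 h 35 min + 9 h 26 min + 7 h 30 min + 10 h 31 min + 7 h 37 min = 39 h 39 min.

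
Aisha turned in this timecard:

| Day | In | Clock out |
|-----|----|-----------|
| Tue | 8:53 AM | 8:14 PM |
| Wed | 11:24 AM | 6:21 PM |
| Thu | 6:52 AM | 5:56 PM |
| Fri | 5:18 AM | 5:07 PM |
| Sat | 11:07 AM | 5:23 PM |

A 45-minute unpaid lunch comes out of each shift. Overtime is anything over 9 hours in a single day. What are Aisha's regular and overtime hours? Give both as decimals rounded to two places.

Tue: 8:53 AM–8:14 PM = 11 h 21 min; less 45 min break → 10 h 36 min
Wed: 11:24 AM–6:21 PM = 6 h 57 min; less 45 min break → 6 h 12 min
Thu: 6:52 AM–5:56 PM = 11 h 4 min; less 45 min break → 10 h 19 min
Fri: 5:18 AM–5:07 PM = 11 h 49 min; less 45 min break → 11 h 4 min
Sat: 11:07 AM–5:23 PM = 6 h 16 min; less 45 min break → 5 h 31 min
Tue reg 9 h 0 min / OT 1 h 36 min; Wed reg 6 h 12 min / OT 0 h 0 min; Thu reg 9 h 0 min / OT 1 h 19 min; Fri reg 9 h 0 min / OT 2 h 4 min; Sat reg 5 h 31 min / OT 0 h 0 min.
Totals: regular 38 h 43 min, overtime 4 h 59 min.

Regular 38.72 hours, overtime 4.98 hours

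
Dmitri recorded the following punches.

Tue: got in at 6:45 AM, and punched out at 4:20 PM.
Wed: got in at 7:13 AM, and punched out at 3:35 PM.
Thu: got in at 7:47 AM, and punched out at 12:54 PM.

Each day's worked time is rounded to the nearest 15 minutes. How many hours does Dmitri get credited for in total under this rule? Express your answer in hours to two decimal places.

22.75 hours

Tue: 6:45 AM–4:20 PM = 9 h 35 min → rounds to 9 h 30 min
Wed: 7:13 AM–3:35 PM = 8 h 22 min → rounds to 8 h 15 min
Thu: 7:47 AM–12:54 PM = 5 h 7 min → rounds to 5 h 0 min
Total credited: 22 h 45 min.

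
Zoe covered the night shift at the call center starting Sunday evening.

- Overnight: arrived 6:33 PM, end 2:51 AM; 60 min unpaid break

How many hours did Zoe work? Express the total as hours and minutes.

7 h 18 min

Overnight: 6:33 PM → midnight = 5 h 27 min; midnight → 2:51 AM = 2 h 51 min; span 8 h 18 min; less 60 min break → 7 h 18 min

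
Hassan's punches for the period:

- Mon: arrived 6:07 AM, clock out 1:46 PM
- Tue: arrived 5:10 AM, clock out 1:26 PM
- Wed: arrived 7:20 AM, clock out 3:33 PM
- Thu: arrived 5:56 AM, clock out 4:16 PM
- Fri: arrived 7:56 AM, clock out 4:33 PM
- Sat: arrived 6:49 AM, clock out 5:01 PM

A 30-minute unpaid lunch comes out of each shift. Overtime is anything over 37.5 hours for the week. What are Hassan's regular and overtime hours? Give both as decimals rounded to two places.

Regular 37.50 hours, overtime 12.78 hours

Mon: 6:07 AM–1:46 PM = 7 h 39 min; less 30 min break → 7 h 9 min
Tue: 5:10 AM–1:26 PM = 8 h 16 min; less 30 min break → 7 h 46 min
Wed: 7:20 AM–3:33 PM = 8 h 13 min; less 30 min break → 7 h 43 min
Thu: 5:56 AM–4:16 PM = 10 h 20 min; less 30 min break → 9 h 50 min
Fri: 7:56 AM–4:33 PM = 8 h 37 min; less 30 min break → 8 h 7 min
Sat: 6:49 AM–5:01 PM = 10 h 12 min; less 30 min break → 9 h 42 min
Total worked: 50 h 17 min = 50.28 h.
Threshold 37.5 h → overtime 12 h 47 min, regular 37 h 30 min.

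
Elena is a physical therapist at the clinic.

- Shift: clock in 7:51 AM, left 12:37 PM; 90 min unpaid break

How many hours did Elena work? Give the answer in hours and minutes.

3 h 16 min

Shift: 7:51 AM–12:37 PM = 4 h 46 min; less 90 min break → 3 h 16 min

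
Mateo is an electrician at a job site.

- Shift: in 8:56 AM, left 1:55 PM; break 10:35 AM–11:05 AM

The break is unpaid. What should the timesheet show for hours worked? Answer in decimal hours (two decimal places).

4.48 hours

Shift: 8:56 AM–1:55 PM = 4 h 59 min; less 30 min break → 4 h 29 min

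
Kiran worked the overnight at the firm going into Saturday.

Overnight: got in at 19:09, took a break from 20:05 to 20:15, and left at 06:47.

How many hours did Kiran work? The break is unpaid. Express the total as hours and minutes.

11 h 28 min

Overnight: 19:09 → midnight = 4 h 51 min; midnight → 06:47 = 6 h 47 min; span 11 h 38 min; less 10 min break → 11 h 28 min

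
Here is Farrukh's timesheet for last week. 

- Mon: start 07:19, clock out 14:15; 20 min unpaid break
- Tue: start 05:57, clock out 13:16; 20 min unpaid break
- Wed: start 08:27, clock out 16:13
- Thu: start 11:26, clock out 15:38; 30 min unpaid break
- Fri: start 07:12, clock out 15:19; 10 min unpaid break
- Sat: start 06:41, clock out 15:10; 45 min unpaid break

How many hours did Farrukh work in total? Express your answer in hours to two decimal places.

Mon: 07:19–14:15 = 6 h 56 min; less 20 min break → 6 h 36 min
Tue: 05:57–13:16 = 7 h 19 min; less 20 min break → 6 h 59 min
Wed: 08:27–16:13 = 7 h 46 min
Thu: 11:26–15:38 = 4 h 12 min; less 30 min break → 3 h 42 min
Fri: 07:12–15:19 = 8 h 7 min; less 10 min break → 7 h 57 min
Sat: 06:41–15:10 = 8 h 29 min; less 45 min break → 7 h 44 min
Total: 6 h 36 min + 6 h 59 min + 7 h 46 min + 3 h 42 min + 7 h 57 min + 7 h 44 min = 40 h 44 min.

40.73 hours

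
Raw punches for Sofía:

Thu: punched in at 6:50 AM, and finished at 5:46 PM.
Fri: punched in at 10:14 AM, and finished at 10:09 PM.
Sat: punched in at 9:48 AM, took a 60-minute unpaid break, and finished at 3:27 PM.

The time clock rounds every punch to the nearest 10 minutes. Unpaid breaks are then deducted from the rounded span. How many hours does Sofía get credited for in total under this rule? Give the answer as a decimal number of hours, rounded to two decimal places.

27.67 hours

Thu: in 6:50 AM→6:50 AM, out 5:46 PM→5:50 PM; 11 h 0 min
Fri: in 10:14 AM→10:10 AM, out 10:09 PM→10:10 PM; 12 h 0 min
Sat: in 9:48 AM→9:50 AM, out 3:27 PM→3:30 PM; 5 h 40 min − 60 min = 4 h 40 min
Total credited: 27 h 40 min.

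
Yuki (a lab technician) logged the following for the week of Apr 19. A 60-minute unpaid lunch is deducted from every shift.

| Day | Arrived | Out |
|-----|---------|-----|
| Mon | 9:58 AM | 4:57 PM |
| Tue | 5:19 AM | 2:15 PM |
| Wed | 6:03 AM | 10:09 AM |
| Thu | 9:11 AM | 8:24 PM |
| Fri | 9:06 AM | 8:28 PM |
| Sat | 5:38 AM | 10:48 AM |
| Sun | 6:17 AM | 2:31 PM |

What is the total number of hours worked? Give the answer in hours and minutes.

Mon: 9:58 AM–4:57 PM = 6 h 59 min; less 60 min break → 5 h 59 min
Tue: 5:19 AM–2:15 PM = 8 h 56 min; less 60 min break → 7 h 56 min
Wed: 6:03 AM–10:09 AM = 4 h 6 min; less 60 min break → 3 h 6 min
Thu: 9:11 AM–8:24 PM = 11 h 13 min; less 60 min break → 10 h 13 min
Fri: 9:06 AM–8:28 PM = 11 h 22 min; less 60 min break → 10 h 22 min
Sat: 5:38 AM–10:48 AM = 5 h 10 min; less 60 min break → 4 h 10 min
Sun: 6:17 AM–2:31 PM = 8 h 14 min; less 60 min break → 7 h 14 min
Total: 5 h 59 min + 7 h 56 min + 3 h 6 min + 10 h 13 min + 10 h 22 min + 4 h 10 min + 7 h 14 min = 49 h 0 min.

49 h 0 min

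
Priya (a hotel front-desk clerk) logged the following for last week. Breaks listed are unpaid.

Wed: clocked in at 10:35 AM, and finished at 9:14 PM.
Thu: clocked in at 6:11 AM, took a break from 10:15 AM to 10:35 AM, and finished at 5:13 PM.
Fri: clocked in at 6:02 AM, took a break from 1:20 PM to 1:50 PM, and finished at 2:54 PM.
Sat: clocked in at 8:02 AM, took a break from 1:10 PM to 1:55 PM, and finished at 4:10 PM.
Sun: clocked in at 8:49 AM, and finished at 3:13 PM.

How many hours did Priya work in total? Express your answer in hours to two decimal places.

43.50 hours

Wed: 10:35 AM–9:14 PM = 10 h 39 min
Thu: 6:11 AM–5:13 PM = 11 h 2 min; less 20 min break → 10 h 42 min
Fri: 6:02 AM–2:54 PM = 8 h 52 min; less 30 min break → 8 h 22 min
Sat: 8:02 AM–4:10 PM = 8 h 8 min; less 45 min break → 7 h 23 min
Sun: 8:49 AM–3:13 PM = 6 h 24 min
Total: 10 h 39 min + 10 h 42 min + 8 h 22 min + 7 h 23 min + 6 h 24 min = 43 h 30 min.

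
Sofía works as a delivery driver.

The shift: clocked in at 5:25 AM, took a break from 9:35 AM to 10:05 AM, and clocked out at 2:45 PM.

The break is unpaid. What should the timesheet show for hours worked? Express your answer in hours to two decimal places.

8.83 hours

The shift: 5:25 AM–2:45 PM = 9 h 20 min; less 30 min break → 8 h 50 min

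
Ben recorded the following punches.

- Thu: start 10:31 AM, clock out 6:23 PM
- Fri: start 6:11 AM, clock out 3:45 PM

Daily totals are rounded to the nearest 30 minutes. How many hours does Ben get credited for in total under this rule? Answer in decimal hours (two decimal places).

Thu: 10:31 AM–6:23 PM = 7 h 52 min → rounds to 8 h 0 min
Fri: 6:11 AM–3:45 PM = 9 h 34 min → rounds to 9 h 30 min
Total credited: 17 h 30 min.

17.50 hours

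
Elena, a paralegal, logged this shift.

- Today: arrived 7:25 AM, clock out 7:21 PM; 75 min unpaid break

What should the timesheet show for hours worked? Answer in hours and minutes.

Today: 7:25 AM–7:21 PM = 11 h 56 min; less 75 min break → 10 h 41 min

10 h 41 min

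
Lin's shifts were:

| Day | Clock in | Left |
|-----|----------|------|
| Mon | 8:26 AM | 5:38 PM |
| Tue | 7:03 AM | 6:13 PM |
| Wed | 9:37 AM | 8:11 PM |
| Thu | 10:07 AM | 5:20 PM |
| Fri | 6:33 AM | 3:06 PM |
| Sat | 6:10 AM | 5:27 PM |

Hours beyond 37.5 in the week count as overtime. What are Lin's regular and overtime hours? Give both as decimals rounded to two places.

Mon: 8:26 AM–5:38 PM = 9 h 12 min
Tue: 7:03 AM–6:13 PM = 11 h 10 min
Wed: 9:37 AM–8:11 PM = 10 h 34 min
Thu: 10:07 AM–5:20 PM = 7 h 13 min
Fri: 6:33 AM–3:06 PM = 8 h 33 min
Sat: 6:10 AM–5:27 PM = 11 h 17 min
Total worked: 57 h 59 min = 57.98 h.
Threshold 37.5 h → overtime 20 h 29 min, regular 37 h 30 min.

Regular 37.50 hours, overtime 20.48 hours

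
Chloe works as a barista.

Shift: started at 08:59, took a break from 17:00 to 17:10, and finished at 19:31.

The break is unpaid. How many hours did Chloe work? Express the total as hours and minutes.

10 h 22 min

Shift: 08:59–19:31 = 10 h 32 min; less 10 min break → 10 h 22 min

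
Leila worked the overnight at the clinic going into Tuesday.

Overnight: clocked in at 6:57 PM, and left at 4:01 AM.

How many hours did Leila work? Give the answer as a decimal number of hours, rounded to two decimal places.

9.07 hours

Overnight: 6:57 PM → midnight = 5 h 3 min; midnight → 4:01 AM = 4 h 1 min; span 9 h 4 min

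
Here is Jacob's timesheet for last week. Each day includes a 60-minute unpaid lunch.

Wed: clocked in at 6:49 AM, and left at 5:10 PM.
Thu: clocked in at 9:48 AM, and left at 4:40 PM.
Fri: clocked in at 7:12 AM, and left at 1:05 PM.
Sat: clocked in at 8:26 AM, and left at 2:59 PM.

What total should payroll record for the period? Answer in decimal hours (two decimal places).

Wed: 6:49 AM–5:10 PM = 10 h 21 min; less 60 min break → 9 h 21 min
Thu: 9:48 AM–4:40 PM = 6 h 52 min; less 60 min break → 5 h 52 min
Fri: 7:12 AM–1:05 PM = 5 h 53 min; less 60 min break → 4 h 53 min
Sat: 8:26 AM–2:59 PM = 6 h 33 min; less 60 min break → 5 h 33 min
Total: 9 h 21 min + 5 h 52 min + 4 h 53 min + 5 h 33 min = 25 h 39 min.

25.65 hours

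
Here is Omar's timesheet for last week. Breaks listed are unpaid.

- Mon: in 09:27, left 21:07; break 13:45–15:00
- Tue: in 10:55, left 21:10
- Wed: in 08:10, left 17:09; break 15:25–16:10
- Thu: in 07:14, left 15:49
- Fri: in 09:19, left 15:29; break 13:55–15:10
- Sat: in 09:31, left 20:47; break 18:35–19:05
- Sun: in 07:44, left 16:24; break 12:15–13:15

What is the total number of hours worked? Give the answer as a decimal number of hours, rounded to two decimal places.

60.83 hours

Mon: 09:27–21:07 = 11 h 40 min; less 75 min break → 10 h 25 min
Tue: 10:55–21:10 = 10 h 15 min
Wed: 08:10–17:09 = 8 h 59 min; less 45 min break → 8 h 14 min
Thu: 07:14–15:49 = 8 h 35 min
Fri: 09:19–15:29 = 6 h 10 min; less 75 min break → 4 h 55 min
Sat: 09:31–20:47 = 11 h 16 min; less 30 min break → 10 h 46 min
Sun: 07:44–16:24 = 8 h 40 min; less 60 min break → 7 h 40 min
Total: 10 h 25 min + 10 h 15 min + 8 h 14 min + 8 h 35 min + 4 h 55 min + 10 h 46 min + 7 h 40 min = 60 h 50 min.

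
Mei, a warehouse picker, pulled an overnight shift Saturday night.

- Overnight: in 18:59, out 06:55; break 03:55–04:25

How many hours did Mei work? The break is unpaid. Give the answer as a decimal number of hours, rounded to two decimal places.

11.43 hours

Overnight: 18:59 → midnight = 5 h 1 min; midnight → 06:55 = 6 h 55 min; span 11 h 56 min; less 30 min break → 11 h 26 min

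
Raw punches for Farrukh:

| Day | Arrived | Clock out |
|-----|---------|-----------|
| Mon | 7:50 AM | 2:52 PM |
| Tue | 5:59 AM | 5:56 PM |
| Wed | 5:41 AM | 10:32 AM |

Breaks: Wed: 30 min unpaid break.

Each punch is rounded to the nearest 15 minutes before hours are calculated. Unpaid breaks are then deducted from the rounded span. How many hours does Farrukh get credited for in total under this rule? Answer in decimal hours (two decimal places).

23.25 hours

Mon: in 7:50 AM→7:45 AM, out 2:52 PM→2:45 PM; 7 h 0 min
Tue: in 5:59 AM→6:00 AM, out 5:56 PM→6:00 PM; 12 h 0 min
Wed: in 5:41 AM→5:45 AM, out 10:32 AM→10:30 AM; 4 h 45 min − 30 min = 4 h 15 min
Total credited: 23 h 15 min.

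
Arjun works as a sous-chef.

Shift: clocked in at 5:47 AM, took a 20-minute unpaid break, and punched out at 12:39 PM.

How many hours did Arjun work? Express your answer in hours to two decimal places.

6.53 hours

Shift: 5:47 AM–12:39 PM = 6 h 52 min; less 20 min break → 6 h 32 min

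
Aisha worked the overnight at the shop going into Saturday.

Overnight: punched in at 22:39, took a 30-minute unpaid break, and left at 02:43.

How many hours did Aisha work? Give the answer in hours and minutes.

3 h 34 min

Overnight: 22:39 → midnight = 1 h 21 min; midnight → 02:43 = 2 h 43 min; span 4 h 4 min; less 30 min break → 3 h 34 min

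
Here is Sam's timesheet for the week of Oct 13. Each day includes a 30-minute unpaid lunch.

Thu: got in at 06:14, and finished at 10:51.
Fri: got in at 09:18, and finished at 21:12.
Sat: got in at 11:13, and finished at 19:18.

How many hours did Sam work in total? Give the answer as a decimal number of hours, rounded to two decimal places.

Thu: 06:14–10:51 = 4 h 37 min; less 30 min break → 4 h 7 min
Fri: 09:18–21:12 = 11 h 54 min; less 30 min break → 11 h 24 min
Sat: 11:13–19:18 = 8 h 5 min; less 30 min break → 7 h 35 min
Total: 4 h 7 min + 11 h 24 min + 7 h 35 min = 23 h 6 min.

23.10 hours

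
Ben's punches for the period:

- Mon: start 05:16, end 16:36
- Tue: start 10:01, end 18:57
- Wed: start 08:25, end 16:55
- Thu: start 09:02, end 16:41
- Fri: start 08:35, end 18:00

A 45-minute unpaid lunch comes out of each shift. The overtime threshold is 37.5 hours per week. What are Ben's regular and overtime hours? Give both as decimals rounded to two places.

Mon: 05:16–16:36 = 11 h 20 min; less 45 min break → 10 h 35 min
Tue: 10:01–18:57 = 8 h 56 min; less 45 min break → 8 h 11 min
Wed: 08:25–16:55 = 8 h 30 min; less 45 min break → 7 h 45 min
Thu: 09:02–16:41 = 7 h 39 min; less 45 min break → 6 h 54 min
Fri: 08:35–18:00 = 9 h 25 min; less 45 min break → 8 h 40 min
Total worked: 42 h 5 min = 42.08 h.
Threshold 37.5 h → overtime 4 h 35 min, regular 37 h 30 min.

Regular 37.50 hours, overtime 4.58 hours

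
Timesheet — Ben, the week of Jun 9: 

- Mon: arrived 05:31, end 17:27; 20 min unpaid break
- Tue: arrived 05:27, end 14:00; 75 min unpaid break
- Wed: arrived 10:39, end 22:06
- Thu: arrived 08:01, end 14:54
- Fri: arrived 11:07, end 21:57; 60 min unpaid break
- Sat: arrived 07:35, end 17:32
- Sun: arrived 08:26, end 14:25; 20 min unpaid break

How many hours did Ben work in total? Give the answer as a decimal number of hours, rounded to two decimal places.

Mon: 05:31–17:27 = 11 h 56 min; less 20 min break → 11 h 36 min
Tue: 05:27–14:00 = 8 h 33 min; less 75 min break → 7 h 18 min
Wed: 10:39–22:06 = 11 h 27 min
Thu: 08:01–14:54 = 6 h 53 min
Fri: 11:07–21:57 = 10 h 50 min; less 60 min break → 9 h 50 min
Sat: 07:35–17:32 = 9 h 57 min
Sun: 08:26–14:25 = 5 h 59 min; less 20 min break → 5 h 39 min
Total: 11 h 36 min + 7 h 18 min + 11 h 27 min + 6 h 53 min + 9 h 50 min + 9 h 57 min + 5 h 39 min = 62 h 40 min.

62.67 hours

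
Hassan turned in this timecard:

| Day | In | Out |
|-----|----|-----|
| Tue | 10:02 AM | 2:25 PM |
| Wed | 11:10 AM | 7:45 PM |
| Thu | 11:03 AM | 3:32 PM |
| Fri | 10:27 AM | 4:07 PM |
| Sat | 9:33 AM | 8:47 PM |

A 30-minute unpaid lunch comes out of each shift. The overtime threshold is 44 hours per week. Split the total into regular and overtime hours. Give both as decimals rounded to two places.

Regular 31.85 hours, overtime 0.00 hours

Tue: 10:02 AM–2:25 PM = 4 h 23 min; less 30 min break → 3 h 53 min
Wed: 11:10 AM–7:45 PM = 8 h 35 min; less 30 min break → 8 h 5 min
Thu: 11:03 AM–3:32 PM = 4 h 29 min; less 30 min break → 3 h 59 min
Fri: 10:27 AM–4:07 PM = 5 h 40 min; less 30 min break → 5 h 10 min
Sat: 9:33 AM–8:47 PM = 11 h 14 min; less 30 min break → 10 h 44 min
Total worked: 31 h 51 min = 31.85 h.
Threshold 44 h → overtime 0 h 0 min, regular 31 h 51 min.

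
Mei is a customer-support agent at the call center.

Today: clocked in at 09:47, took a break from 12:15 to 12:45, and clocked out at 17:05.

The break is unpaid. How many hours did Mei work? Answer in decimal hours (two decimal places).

Today: 09:47–17:05 = 7 h 18 min; less 30 min break → 6 h 48 min

6.80 hours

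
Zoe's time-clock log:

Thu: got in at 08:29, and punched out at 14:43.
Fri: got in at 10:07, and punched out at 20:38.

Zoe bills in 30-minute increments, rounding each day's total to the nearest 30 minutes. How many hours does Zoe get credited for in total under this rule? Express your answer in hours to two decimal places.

Thu: 08:29–14:43 = 6 h 14 min → rounds to 6 h 0 min
Fri: 10:07–20:38 = 10 h 31 min → rounds to 10 h 30 min
Total credited: 16 h 30 min.

16.50 hours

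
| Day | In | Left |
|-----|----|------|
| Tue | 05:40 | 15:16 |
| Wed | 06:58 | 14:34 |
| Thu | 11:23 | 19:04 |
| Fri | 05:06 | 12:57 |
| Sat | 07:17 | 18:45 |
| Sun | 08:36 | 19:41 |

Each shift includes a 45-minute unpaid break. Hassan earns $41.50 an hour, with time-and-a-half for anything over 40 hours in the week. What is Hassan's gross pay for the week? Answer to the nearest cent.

Tue: 05:40–15:16 = 9 h 36 min; less 45 min break → 8 h 51 min
Wed: 06:58–14:34 = 7 h 36 min; less 45 min break → 6 h 51 min
Thu: 11:23–19:04 = 7 h 41 min; less 45 min break → 6 h 56 min
Fri: 05:06–12:57 = 7 h 51 min; less 45 min break → 7 h 6 min
Sat: 07:17–18:45 = 11 h 28 min; less 45 min break → 10 h 43 min
Sun: 08:36–19:41 = 11 h 5 min; less 45 min break → 10 h 20 min
Total worked: 50 h 47 min = 3047 min.
Regular 40 h 0 min = 2400 min at $41.50/h; overtime 10 h 47 min = 647 min at $62.25/h.
Pay = (2400 × $41.50 + 647 × $62.25) ÷ 60 = $2331.26.

$2331.26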